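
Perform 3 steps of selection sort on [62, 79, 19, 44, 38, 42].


Initial: [62, 79, 19, 44, 38, 42]
Step 1: min=19 at 2
  Swap: [19, 79, 62, 44, 38, 42]
Step 2: min=38 at 4
  Swap: [19, 38, 62, 44, 79, 42]
Step 3: min=42 at 5
  Swap: [19, 38, 42, 44, 79, 62]

After 3 steps: [19, 38, 42, 44, 79, 62]


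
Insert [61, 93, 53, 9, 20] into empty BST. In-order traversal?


Insert 61: root
Insert 93: R from 61
Insert 53: L from 61
Insert 9: L from 61 -> L from 53
Insert 20: L from 61 -> L from 53 -> R from 9

In-order: [9, 20, 53, 61, 93]


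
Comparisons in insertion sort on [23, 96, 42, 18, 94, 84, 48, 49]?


Algorithm: insertion sort
Input: [23, 96, 42, 18, 94, 84, 48, 49]
Sorted: [18, 23, 42, 48, 49, 84, 94, 96]

19


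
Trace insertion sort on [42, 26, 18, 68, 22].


Initial: [42, 26, 18, 68, 22]
Insert 26: [26, 42, 18, 68, 22]
Insert 18: [18, 26, 42, 68, 22]
Insert 68: [18, 26, 42, 68, 22]
Insert 22: [18, 22, 26, 42, 68]

Sorted: [18, 22, 26, 42, 68]


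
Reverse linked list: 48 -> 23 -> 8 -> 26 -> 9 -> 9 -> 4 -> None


Step 1: curr=48, set curr.next=prev(None) | reversed so far: 48
Step 2: curr=23, set curr.next=prev(48) | reversed so far: 23 -> 48
Step 3: curr=8, set curr.next=prev(23) | reversed so far: 8 -> 23 -> 48
Step 4: curr=26, set curr.next=prev(8) | reversed so far: 26 -> 8 -> 23 -> 48
Step 5: curr=9, set curr.next=prev(26) | reversed so far: 9 -> 26 -> 8 -> 23 -> 48
Step 6: curr=9, set curr.next=prev(9) | reversed so far: 9 -> 9 -> 26 -> 8 -> 23 -> 48
Step 7: curr=4, set curr.next=prev(9) | reversed so far: 4 -> 9 -> 9 -> 26 -> 8 -> 23 -> 48

4 -> 9 -> 9 -> 26 -> 8 -> 23 -> 48 -> None


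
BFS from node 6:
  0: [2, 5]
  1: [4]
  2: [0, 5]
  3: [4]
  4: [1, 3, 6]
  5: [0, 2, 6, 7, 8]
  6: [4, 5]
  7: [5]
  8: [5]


Visit 6, enqueue [4, 5]
Visit 4, enqueue [1, 3]
Visit 5, enqueue [0, 2, 7, 8]
Visit 1, enqueue []
Visit 3, enqueue []
Visit 0, enqueue []
Visit 2, enqueue []
Visit 7, enqueue []
Visit 8, enqueue []

BFS order: [6, 4, 5, 1, 3, 0, 2, 7, 8]


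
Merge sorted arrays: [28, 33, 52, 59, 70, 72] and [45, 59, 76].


Take 28 from A
Take 33 from A
Take 45 from B
Take 52 from A
Take 59 from A
Take 59 from B
Take 70 from A
Take 72 from A

Merged: [28, 33, 45, 52, 59, 59, 70, 72, 76]


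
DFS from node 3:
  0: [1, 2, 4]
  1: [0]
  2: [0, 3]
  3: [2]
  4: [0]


Visit 3, push [2]
Visit 2, push [0]
Visit 0, push [4, 1]
Visit 1, push []
Visit 4, push []

DFS order: [3, 2, 0, 1, 4]


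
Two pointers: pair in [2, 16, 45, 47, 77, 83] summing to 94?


lo=0(2)+hi=5(83)=85
lo=1(16)+hi=5(83)=99
lo=1(16)+hi=4(77)=93
lo=2(45)+hi=4(77)=122
lo=2(45)+hi=3(47)=92

No pair found


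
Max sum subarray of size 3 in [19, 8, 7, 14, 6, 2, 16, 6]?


[0:3]: 34
[1:4]: 29
[2:5]: 27
[3:6]: 22
[4:7]: 24
[5:8]: 24

Max: 34 at [0:3]


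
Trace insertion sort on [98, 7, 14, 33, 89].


Initial: [98, 7, 14, 33, 89]
Insert 7: [7, 98, 14, 33, 89]
Insert 14: [7, 14, 98, 33, 89]
Insert 33: [7, 14, 33, 98, 89]
Insert 89: [7, 14, 33, 89, 98]

Sorted: [7, 14, 33, 89, 98]


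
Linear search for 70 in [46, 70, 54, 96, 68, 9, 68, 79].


i=0: 46!=70
i=1: 70==70 found!

Found at 1, 2 comps


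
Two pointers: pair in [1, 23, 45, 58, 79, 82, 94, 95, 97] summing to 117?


lo=0(1)+hi=8(97)=98
lo=1(23)+hi=8(97)=120
lo=1(23)+hi=7(95)=118
lo=1(23)+hi=6(94)=117

Yes: 23+94=117


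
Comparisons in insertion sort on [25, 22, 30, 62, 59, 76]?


Algorithm: insertion sort
Input: [25, 22, 30, 62, 59, 76]
Sorted: [22, 25, 30, 59, 62, 76]

6


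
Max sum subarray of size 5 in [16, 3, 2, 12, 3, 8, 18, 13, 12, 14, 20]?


[0:5]: 36
[1:6]: 28
[2:7]: 43
[3:8]: 54
[4:9]: 54
[5:10]: 65
[6:11]: 77

Max: 77 at [6:11]


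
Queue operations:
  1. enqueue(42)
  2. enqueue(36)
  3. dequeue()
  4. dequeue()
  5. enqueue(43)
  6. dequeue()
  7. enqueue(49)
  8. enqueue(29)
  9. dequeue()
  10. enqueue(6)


enqueue(42) -> [42]
enqueue(36) -> [42, 36]
dequeue()->42, [36]
dequeue()->36, []
enqueue(43) -> [43]
dequeue()->43, []
enqueue(49) -> [49]
enqueue(29) -> [49, 29]
dequeue()->49, [29]
enqueue(6) -> [29, 6]

Final queue: [29, 6]


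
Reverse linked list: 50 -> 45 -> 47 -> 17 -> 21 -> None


Step 1: curr=50, set curr.next=prev(None) | reversed so far: 50
Step 2: curr=45, set curr.next=prev(50) | reversed so far: 45 -> 50
Step 3: curr=47, set curr.next=prev(45) | reversed so far: 47 -> 45 -> 50
Step 4: curr=17, set curr.next=prev(47) | reversed so far: 17 -> 47 -> 45 -> 50
Step 5: curr=21, set curr.next=prev(17) | reversed so far: 21 -> 17 -> 47 -> 45 -> 50

21 -> 17 -> 47 -> 45 -> 50 -> None


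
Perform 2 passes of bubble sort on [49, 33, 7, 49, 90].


Initial: [49, 33, 7, 49, 90]
Pass 1: [33, 7, 49, 49, 90] (2 swaps)
Pass 2: [7, 33, 49, 49, 90] (1 swaps)

After 2 passes: [7, 33, 49, 49, 90]


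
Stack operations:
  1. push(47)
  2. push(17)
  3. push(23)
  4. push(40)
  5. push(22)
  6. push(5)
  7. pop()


push(47) -> [47]
push(17) -> [47, 17]
push(23) -> [47, 17, 23]
push(40) -> [47, 17, 23, 40]
push(22) -> [47, 17, 23, 40, 22]
push(5) -> [47, 17, 23, 40, 22, 5]
pop()->5, [47, 17, 23, 40, 22]

Final stack: [47, 17, 23, 40, 22]


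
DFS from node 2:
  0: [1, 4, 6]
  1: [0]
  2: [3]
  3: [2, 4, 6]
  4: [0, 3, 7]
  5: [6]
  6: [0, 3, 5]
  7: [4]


Visit 2, push [3]
Visit 3, push [6, 4]
Visit 4, push [7, 0]
Visit 0, push [6, 1]
Visit 1, push []
Visit 6, push [5]
Visit 5, push []
Visit 7, push []

DFS order: [2, 3, 4, 0, 1, 6, 5, 7]


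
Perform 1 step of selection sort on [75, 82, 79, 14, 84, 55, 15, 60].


Initial: [75, 82, 79, 14, 84, 55, 15, 60]
Step 1: min=14 at 3
  Swap: [14, 82, 79, 75, 84, 55, 15, 60]

After 1 step: [14, 82, 79, 75, 84, 55, 15, 60]


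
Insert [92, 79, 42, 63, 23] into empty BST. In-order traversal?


Insert 92: root
Insert 79: L from 92
Insert 42: L from 92 -> L from 79
Insert 63: L from 92 -> L from 79 -> R from 42
Insert 23: L from 92 -> L from 79 -> L from 42

In-order: [23, 42, 63, 79, 92]


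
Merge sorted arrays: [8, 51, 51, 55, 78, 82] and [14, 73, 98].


Take 8 from A
Take 14 from B
Take 51 from A
Take 51 from A
Take 55 from A
Take 73 from B
Take 78 from A
Take 82 from A

Merged: [8, 14, 51, 51, 55, 73, 78, 82, 98]


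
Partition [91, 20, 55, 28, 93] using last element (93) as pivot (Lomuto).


Pivot: 93
  91 <= 93: advance i (no swap)
  20 <= 93: advance i (no swap)
  55 <= 93: advance i (no swap)
  28 <= 93: advance i (no swap)
Place pivot at 4: [91, 20, 55, 28, 93]

Partitioned: [91, 20, 55, 28, 93]


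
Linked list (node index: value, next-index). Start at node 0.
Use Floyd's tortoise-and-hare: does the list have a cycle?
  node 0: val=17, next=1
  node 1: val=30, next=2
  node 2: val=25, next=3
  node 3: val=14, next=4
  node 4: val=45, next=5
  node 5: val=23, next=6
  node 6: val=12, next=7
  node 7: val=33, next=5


Floyd's tortoise (slow, +1) and hare (fast, +2):
  init: slow=0, fast=0
  step 1: slow=1, fast=2
  step 2: slow=2, fast=4
  step 3: slow=3, fast=6
  step 4: slow=4, fast=5
  step 5: slow=5, fast=7
  step 6: slow=6, fast=6
  slow == fast at node 6: cycle detected

Cycle: yes


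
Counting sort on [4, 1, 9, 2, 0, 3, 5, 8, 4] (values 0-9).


Input: [4, 1, 9, 2, 0, 3, 5, 8, 4]
Counts: [1, 1, 1, 1, 2, 1, 0, 0, 1, 1]

Sorted: [0, 1, 2, 3, 4, 4, 5, 8, 9]


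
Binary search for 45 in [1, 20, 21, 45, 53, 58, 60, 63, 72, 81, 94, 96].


Step 1: lo=0, hi=11, mid=5, val=58
Step 2: lo=0, hi=4, mid=2, val=21
Step 3: lo=3, hi=4, mid=3, val=45

Found at index 3


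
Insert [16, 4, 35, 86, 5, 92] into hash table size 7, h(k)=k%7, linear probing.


Insert 16: h=2 -> slot 2
Insert 4: h=4 -> slot 4
Insert 35: h=0 -> slot 0
Insert 86: h=2, 1 probes -> slot 3
Insert 5: h=5 -> slot 5
Insert 92: h=1 -> slot 1

Table: [35, 92, 16, 86, 4, 5, None]


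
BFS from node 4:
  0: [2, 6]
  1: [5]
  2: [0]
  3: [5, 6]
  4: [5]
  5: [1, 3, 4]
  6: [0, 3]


Visit 4, enqueue [5]
Visit 5, enqueue [1, 3]
Visit 1, enqueue []
Visit 3, enqueue [6]
Visit 6, enqueue [0]
Visit 0, enqueue [2]
Visit 2, enqueue []

BFS order: [4, 5, 1, 3, 6, 0, 2]


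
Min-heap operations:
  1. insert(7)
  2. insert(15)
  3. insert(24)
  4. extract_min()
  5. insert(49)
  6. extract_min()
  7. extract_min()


insert(7) -> [7]
insert(15) -> [7, 15]
insert(24) -> [7, 15, 24]
extract_min()->7, [15, 24]
insert(49) -> [15, 24, 49]
extract_min()->15, [24, 49]
extract_min()->24, [49]

Final heap: [49]


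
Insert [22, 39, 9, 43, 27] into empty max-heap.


Insert 22: [22]
Insert 39: [39, 22]
Insert 9: [39, 22, 9]
Insert 43: [43, 39, 9, 22]
Insert 27: [43, 39, 9, 22, 27]

Final heap: [43, 39, 9, 22, 27]


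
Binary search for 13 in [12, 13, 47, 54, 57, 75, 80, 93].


Step 1: lo=0, hi=7, mid=3, val=54
Step 2: lo=0, hi=2, mid=1, val=13

Found at index 1


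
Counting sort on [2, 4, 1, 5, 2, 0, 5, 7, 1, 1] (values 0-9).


Input: [2, 4, 1, 5, 2, 0, 5, 7, 1, 1]
Counts: [1, 3, 2, 0, 1, 2, 0, 1, 0, 0]

Sorted: [0, 1, 1, 1, 2, 2, 4, 5, 5, 7]


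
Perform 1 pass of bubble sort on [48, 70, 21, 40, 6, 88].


Initial: [48, 70, 21, 40, 6, 88]
Pass 1: [48, 21, 40, 6, 70, 88] (3 swaps)

After 1 pass: [48, 21, 40, 6, 70, 88]


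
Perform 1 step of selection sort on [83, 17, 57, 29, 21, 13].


Initial: [83, 17, 57, 29, 21, 13]
Step 1: min=13 at 5
  Swap: [13, 17, 57, 29, 21, 83]

After 1 step: [13, 17, 57, 29, 21, 83]


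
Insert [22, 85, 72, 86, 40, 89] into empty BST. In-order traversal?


Insert 22: root
Insert 85: R from 22
Insert 72: R from 22 -> L from 85
Insert 86: R from 22 -> R from 85
Insert 40: R from 22 -> L from 85 -> L from 72
Insert 89: R from 22 -> R from 85 -> R from 86

In-order: [22, 40, 72, 85, 86, 89]


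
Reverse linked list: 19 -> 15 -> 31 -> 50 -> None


Step 1: curr=19, set curr.next=prev(None) | reversed so far: 19
Step 2: curr=15, set curr.next=prev(19) | reversed so far: 15 -> 19
Step 3: curr=31, set curr.next=prev(15) | reversed so far: 31 -> 15 -> 19
Step 4: curr=50, set curr.next=prev(31) | reversed so far: 50 -> 31 -> 15 -> 19

50 -> 31 -> 15 -> 19 -> None


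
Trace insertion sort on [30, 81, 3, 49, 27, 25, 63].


Initial: [30, 81, 3, 49, 27, 25, 63]
Insert 81: [30, 81, 3, 49, 27, 25, 63]
Insert 3: [3, 30, 81, 49, 27, 25, 63]
Insert 49: [3, 30, 49, 81, 27, 25, 63]
Insert 27: [3, 27, 30, 49, 81, 25, 63]
Insert 25: [3, 25, 27, 30, 49, 81, 63]
Insert 63: [3, 25, 27, 30, 49, 63, 81]

Sorted: [3, 25, 27, 30, 49, 63, 81]


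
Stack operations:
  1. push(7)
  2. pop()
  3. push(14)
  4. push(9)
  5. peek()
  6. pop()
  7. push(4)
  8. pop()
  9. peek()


push(7) -> [7]
pop()->7, []
push(14) -> [14]
push(9) -> [14, 9]
peek()->9
pop()->9, [14]
push(4) -> [14, 4]
pop()->4, [14]
peek()->14

Final stack: [14]


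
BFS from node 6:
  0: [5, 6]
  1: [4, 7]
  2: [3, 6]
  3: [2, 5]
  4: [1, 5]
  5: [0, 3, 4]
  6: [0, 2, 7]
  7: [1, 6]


Visit 6, enqueue [0, 2, 7]
Visit 0, enqueue [5]
Visit 2, enqueue [3]
Visit 7, enqueue [1]
Visit 5, enqueue [4]
Visit 3, enqueue []
Visit 1, enqueue []
Visit 4, enqueue []

BFS order: [6, 0, 2, 7, 5, 3, 1, 4]


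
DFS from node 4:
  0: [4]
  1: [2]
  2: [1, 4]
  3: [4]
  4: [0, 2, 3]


Visit 4, push [3, 2, 0]
Visit 0, push []
Visit 2, push [1]
Visit 1, push []
Visit 3, push []

DFS order: [4, 0, 2, 1, 3]


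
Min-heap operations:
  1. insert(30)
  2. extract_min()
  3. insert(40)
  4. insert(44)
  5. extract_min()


insert(30) -> [30]
extract_min()->30, []
insert(40) -> [40]
insert(44) -> [40, 44]
extract_min()->40, [44]

Final heap: [44]


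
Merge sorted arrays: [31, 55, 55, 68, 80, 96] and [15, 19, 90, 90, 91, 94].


Take 15 from B
Take 19 from B
Take 31 from A
Take 55 from A
Take 55 from A
Take 68 from A
Take 80 from A
Take 90 from B
Take 90 from B
Take 91 from B
Take 94 from B

Merged: [15, 19, 31, 55, 55, 68, 80, 90, 90, 91, 94, 96]


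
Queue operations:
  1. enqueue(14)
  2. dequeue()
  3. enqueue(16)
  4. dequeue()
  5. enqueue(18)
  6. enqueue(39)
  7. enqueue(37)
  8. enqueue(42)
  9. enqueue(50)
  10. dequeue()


enqueue(14) -> [14]
dequeue()->14, []
enqueue(16) -> [16]
dequeue()->16, []
enqueue(18) -> [18]
enqueue(39) -> [18, 39]
enqueue(37) -> [18, 39, 37]
enqueue(42) -> [18, 39, 37, 42]
enqueue(50) -> [18, 39, 37, 42, 50]
dequeue()->18, [39, 37, 42, 50]

Final queue: [39, 37, 42, 50]


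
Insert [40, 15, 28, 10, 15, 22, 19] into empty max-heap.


Insert 40: [40]
Insert 15: [40, 15]
Insert 28: [40, 15, 28]
Insert 10: [40, 15, 28, 10]
Insert 15: [40, 15, 28, 10, 15]
Insert 22: [40, 15, 28, 10, 15, 22]
Insert 19: [40, 15, 28, 10, 15, 22, 19]

Final heap: [40, 15, 28, 10, 15, 22, 19]


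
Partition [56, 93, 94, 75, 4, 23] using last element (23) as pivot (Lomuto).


Pivot: 23
  4 <= 23: swap -> [4, 93, 94, 75, 56, 23]
Place pivot at 1: [4, 23, 94, 75, 56, 93]

Partitioned: [4, 23, 94, 75, 56, 93]


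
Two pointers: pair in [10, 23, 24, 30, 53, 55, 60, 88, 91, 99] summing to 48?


lo=0(10)+hi=9(99)=109
lo=0(10)+hi=8(91)=101
lo=0(10)+hi=7(88)=98
lo=0(10)+hi=6(60)=70
lo=0(10)+hi=5(55)=65
lo=0(10)+hi=4(53)=63
lo=0(10)+hi=3(30)=40
lo=1(23)+hi=3(30)=53
lo=1(23)+hi=2(24)=47

No pair found


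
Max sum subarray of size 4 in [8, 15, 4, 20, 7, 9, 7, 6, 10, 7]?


[0:4]: 47
[1:5]: 46
[2:6]: 40
[3:7]: 43
[4:8]: 29
[5:9]: 32
[6:10]: 30

Max: 47 at [0:4]


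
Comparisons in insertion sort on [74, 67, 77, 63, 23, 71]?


Algorithm: insertion sort
Input: [74, 67, 77, 63, 23, 71]
Sorted: [23, 63, 67, 71, 74, 77]

12


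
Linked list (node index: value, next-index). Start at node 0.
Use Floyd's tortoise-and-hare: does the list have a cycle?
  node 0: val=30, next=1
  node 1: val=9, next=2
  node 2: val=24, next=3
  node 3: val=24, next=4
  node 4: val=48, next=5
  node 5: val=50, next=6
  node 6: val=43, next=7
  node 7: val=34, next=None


Floyd's tortoise (slow, +1) and hare (fast, +2):
  init: slow=0, fast=0
  step 1: slow=1, fast=2
  step 2: slow=2, fast=4
  step 3: slow=3, fast=6
  step 4: fast 6->7->None, no cycle

Cycle: no


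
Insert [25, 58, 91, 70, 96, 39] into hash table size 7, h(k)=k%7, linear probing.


Insert 25: h=4 -> slot 4
Insert 58: h=2 -> slot 2
Insert 91: h=0 -> slot 0
Insert 70: h=0, 1 probes -> slot 1
Insert 96: h=5 -> slot 5
Insert 39: h=4, 2 probes -> slot 6

Table: [91, 70, 58, None, 25, 96, 39]


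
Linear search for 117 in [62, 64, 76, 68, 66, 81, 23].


i=0: 62!=117
i=1: 64!=117
i=2: 76!=117
i=3: 68!=117
i=4: 66!=117
i=5: 81!=117
i=6: 23!=117

Not found, 7 comps


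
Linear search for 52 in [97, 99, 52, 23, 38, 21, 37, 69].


i=0: 97!=52
i=1: 99!=52
i=2: 52==52 found!

Found at 2, 3 comps


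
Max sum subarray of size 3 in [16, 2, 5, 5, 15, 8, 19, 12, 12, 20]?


[0:3]: 23
[1:4]: 12
[2:5]: 25
[3:6]: 28
[4:7]: 42
[5:8]: 39
[6:9]: 43
[7:10]: 44

Max: 44 at [7:10]


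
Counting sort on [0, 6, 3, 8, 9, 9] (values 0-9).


Input: [0, 6, 3, 8, 9, 9]
Counts: [1, 0, 0, 1, 0, 0, 1, 0, 1, 2]

Sorted: [0, 3, 6, 8, 9, 9]


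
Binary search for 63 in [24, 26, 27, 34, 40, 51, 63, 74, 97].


Step 1: lo=0, hi=8, mid=4, val=40
Step 2: lo=5, hi=8, mid=6, val=63

Found at index 6


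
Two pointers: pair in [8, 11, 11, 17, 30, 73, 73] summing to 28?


lo=0(8)+hi=6(73)=81
lo=0(8)+hi=5(73)=81
lo=0(8)+hi=4(30)=38
lo=0(8)+hi=3(17)=25
lo=1(11)+hi=3(17)=28

Yes: 11+17=28


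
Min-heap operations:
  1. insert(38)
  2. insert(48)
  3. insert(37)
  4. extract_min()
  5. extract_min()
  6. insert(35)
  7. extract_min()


insert(38) -> [38]
insert(48) -> [38, 48]
insert(37) -> [37, 48, 38]
extract_min()->37, [38, 48]
extract_min()->38, [48]
insert(35) -> [35, 48]
extract_min()->35, [48]

Final heap: [48]


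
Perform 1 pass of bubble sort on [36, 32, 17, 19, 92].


Initial: [36, 32, 17, 19, 92]
Pass 1: [32, 17, 19, 36, 92] (3 swaps)

After 1 pass: [32, 17, 19, 36, 92]


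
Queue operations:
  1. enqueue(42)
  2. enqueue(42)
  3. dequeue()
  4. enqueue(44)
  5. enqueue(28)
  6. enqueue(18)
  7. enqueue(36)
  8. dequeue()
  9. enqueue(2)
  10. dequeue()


enqueue(42) -> [42]
enqueue(42) -> [42, 42]
dequeue()->42, [42]
enqueue(44) -> [42, 44]
enqueue(28) -> [42, 44, 28]
enqueue(18) -> [42, 44, 28, 18]
enqueue(36) -> [42, 44, 28, 18, 36]
dequeue()->42, [44, 28, 18, 36]
enqueue(2) -> [44, 28, 18, 36, 2]
dequeue()->44, [28, 18, 36, 2]

Final queue: [28, 18, 36, 2]


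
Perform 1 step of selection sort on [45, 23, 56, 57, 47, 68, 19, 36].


Initial: [45, 23, 56, 57, 47, 68, 19, 36]
Step 1: min=19 at 6
  Swap: [19, 23, 56, 57, 47, 68, 45, 36]

After 1 step: [19, 23, 56, 57, 47, 68, 45, 36]


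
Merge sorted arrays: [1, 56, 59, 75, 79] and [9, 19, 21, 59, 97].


Take 1 from A
Take 9 from B
Take 19 from B
Take 21 from B
Take 56 from A
Take 59 from A
Take 59 from B
Take 75 from A
Take 79 from A

Merged: [1, 9, 19, 21, 56, 59, 59, 75, 79, 97]


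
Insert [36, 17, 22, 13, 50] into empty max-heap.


Insert 36: [36]
Insert 17: [36, 17]
Insert 22: [36, 17, 22]
Insert 13: [36, 17, 22, 13]
Insert 50: [50, 36, 22, 13, 17]

Final heap: [50, 36, 22, 13, 17]


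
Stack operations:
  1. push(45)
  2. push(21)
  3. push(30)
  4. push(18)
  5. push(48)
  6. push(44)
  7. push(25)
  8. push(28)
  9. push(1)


push(45) -> [45]
push(21) -> [45, 21]
push(30) -> [45, 21, 30]
push(18) -> [45, 21, 30, 18]
push(48) -> [45, 21, 30, 18, 48]
push(44) -> [45, 21, 30, 18, 48, 44]
push(25) -> [45, 21, 30, 18, 48, 44, 25]
push(28) -> [45, 21, 30, 18, 48, 44, 25, 28]
push(1) -> [45, 21, 30, 18, 48, 44, 25, 28, 1]

Final stack: [45, 21, 30, 18, 48, 44, 25, 28, 1]


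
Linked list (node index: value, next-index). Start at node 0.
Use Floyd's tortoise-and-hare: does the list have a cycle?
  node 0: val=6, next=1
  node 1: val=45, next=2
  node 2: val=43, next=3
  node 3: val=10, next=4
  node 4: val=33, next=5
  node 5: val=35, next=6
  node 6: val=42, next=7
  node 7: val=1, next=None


Floyd's tortoise (slow, +1) and hare (fast, +2):
  init: slow=0, fast=0
  step 1: slow=1, fast=2
  step 2: slow=2, fast=4
  step 3: slow=3, fast=6
  step 4: fast 6->7->None, no cycle

Cycle: no


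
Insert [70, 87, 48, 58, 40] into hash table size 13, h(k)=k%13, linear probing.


Insert 70: h=5 -> slot 5
Insert 87: h=9 -> slot 9
Insert 48: h=9, 1 probes -> slot 10
Insert 58: h=6 -> slot 6
Insert 40: h=1 -> slot 1

Table: [None, 40, None, None, None, 70, 58, None, None, 87, 48, None, None]


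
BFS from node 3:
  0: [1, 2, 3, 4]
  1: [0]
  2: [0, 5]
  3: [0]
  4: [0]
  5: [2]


Visit 3, enqueue [0]
Visit 0, enqueue [1, 2, 4]
Visit 1, enqueue []
Visit 2, enqueue [5]
Visit 4, enqueue []
Visit 5, enqueue []

BFS order: [3, 0, 1, 2, 4, 5]


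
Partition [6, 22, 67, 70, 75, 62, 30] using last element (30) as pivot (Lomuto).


Pivot: 30
  6 <= 30: advance i (no swap)
  22 <= 30: advance i (no swap)
Place pivot at 2: [6, 22, 30, 70, 75, 62, 67]

Partitioned: [6, 22, 30, 70, 75, 62, 67]


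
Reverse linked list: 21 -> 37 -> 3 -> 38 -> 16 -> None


Step 1: curr=21, set curr.next=prev(None) | reversed so far: 21
Step 2: curr=37, set curr.next=prev(21) | reversed so far: 37 -> 21
Step 3: curr=3, set curr.next=prev(37) | reversed so far: 3 -> 37 -> 21
Step 4: curr=38, set curr.next=prev(3) | reversed so far: 38 -> 3 -> 37 -> 21
Step 5: curr=16, set curr.next=prev(38) | reversed so far: 16 -> 38 -> 3 -> 37 -> 21

16 -> 38 -> 3 -> 37 -> 21 -> None


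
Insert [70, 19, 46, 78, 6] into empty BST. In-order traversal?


Insert 70: root
Insert 19: L from 70
Insert 46: L from 70 -> R from 19
Insert 78: R from 70
Insert 6: L from 70 -> L from 19

In-order: [6, 19, 46, 70, 78]


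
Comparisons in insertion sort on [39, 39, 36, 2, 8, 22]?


Algorithm: insertion sort
Input: [39, 39, 36, 2, 8, 22]
Sorted: [2, 8, 22, 36, 39, 39]

14


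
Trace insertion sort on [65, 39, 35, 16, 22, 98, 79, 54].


Initial: [65, 39, 35, 16, 22, 98, 79, 54]
Insert 39: [39, 65, 35, 16, 22, 98, 79, 54]
Insert 35: [35, 39, 65, 16, 22, 98, 79, 54]
Insert 16: [16, 35, 39, 65, 22, 98, 79, 54]
Insert 22: [16, 22, 35, 39, 65, 98, 79, 54]
Insert 98: [16, 22, 35, 39, 65, 98, 79, 54]
Insert 79: [16, 22, 35, 39, 65, 79, 98, 54]
Insert 54: [16, 22, 35, 39, 54, 65, 79, 98]

Sorted: [16, 22, 35, 39, 54, 65, 79, 98]


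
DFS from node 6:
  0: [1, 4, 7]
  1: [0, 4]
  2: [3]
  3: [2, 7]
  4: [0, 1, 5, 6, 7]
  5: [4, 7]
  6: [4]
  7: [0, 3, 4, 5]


Visit 6, push [4]
Visit 4, push [7, 5, 1, 0]
Visit 0, push [7, 1]
Visit 1, push []
Visit 7, push [5, 3]
Visit 3, push [2]
Visit 2, push []
Visit 5, push []

DFS order: [6, 4, 0, 1, 7, 3, 2, 5]


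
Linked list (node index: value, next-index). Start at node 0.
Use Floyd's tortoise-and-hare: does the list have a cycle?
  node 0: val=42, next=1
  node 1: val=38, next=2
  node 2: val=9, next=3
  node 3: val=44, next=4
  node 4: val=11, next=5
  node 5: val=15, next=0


Floyd's tortoise (slow, +1) and hare (fast, +2):
  init: slow=0, fast=0
  step 1: slow=1, fast=2
  step 2: slow=2, fast=4
  step 3: slow=3, fast=0
  step 4: slow=4, fast=2
  step 5: slow=5, fast=4
  step 6: slow=0, fast=0
  slow == fast at node 0: cycle detected

Cycle: yes


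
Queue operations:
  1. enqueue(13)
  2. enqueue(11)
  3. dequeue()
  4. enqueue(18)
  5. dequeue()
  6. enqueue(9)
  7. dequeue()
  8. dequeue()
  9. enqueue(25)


enqueue(13) -> [13]
enqueue(11) -> [13, 11]
dequeue()->13, [11]
enqueue(18) -> [11, 18]
dequeue()->11, [18]
enqueue(9) -> [18, 9]
dequeue()->18, [9]
dequeue()->9, []
enqueue(25) -> [25]

Final queue: [25]


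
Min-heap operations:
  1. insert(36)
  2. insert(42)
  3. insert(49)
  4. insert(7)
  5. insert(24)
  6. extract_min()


insert(36) -> [36]
insert(42) -> [36, 42]
insert(49) -> [36, 42, 49]
insert(7) -> [7, 36, 49, 42]
insert(24) -> [7, 24, 49, 42, 36]
extract_min()->7, [24, 36, 49, 42]

Final heap: [24, 36, 49, 42]


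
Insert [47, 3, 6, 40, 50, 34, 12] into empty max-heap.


Insert 47: [47]
Insert 3: [47, 3]
Insert 6: [47, 3, 6]
Insert 40: [47, 40, 6, 3]
Insert 50: [50, 47, 6, 3, 40]
Insert 34: [50, 47, 34, 3, 40, 6]
Insert 12: [50, 47, 34, 3, 40, 6, 12]

Final heap: [50, 47, 34, 3, 40, 6, 12]


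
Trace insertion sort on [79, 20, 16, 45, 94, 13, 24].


Initial: [79, 20, 16, 45, 94, 13, 24]
Insert 20: [20, 79, 16, 45, 94, 13, 24]
Insert 16: [16, 20, 79, 45, 94, 13, 24]
Insert 45: [16, 20, 45, 79, 94, 13, 24]
Insert 94: [16, 20, 45, 79, 94, 13, 24]
Insert 13: [13, 16, 20, 45, 79, 94, 24]
Insert 24: [13, 16, 20, 24, 45, 79, 94]

Sorted: [13, 16, 20, 24, 45, 79, 94]


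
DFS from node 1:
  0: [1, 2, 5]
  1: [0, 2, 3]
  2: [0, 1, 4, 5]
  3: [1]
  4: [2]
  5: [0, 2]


Visit 1, push [3, 2, 0]
Visit 0, push [5, 2]
Visit 2, push [5, 4]
Visit 4, push []
Visit 5, push []
Visit 3, push []

DFS order: [1, 0, 2, 4, 5, 3]


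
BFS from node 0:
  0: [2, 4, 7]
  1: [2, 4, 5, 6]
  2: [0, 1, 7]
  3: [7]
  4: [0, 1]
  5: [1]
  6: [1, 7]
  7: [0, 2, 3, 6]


Visit 0, enqueue [2, 4, 7]
Visit 2, enqueue [1]
Visit 4, enqueue []
Visit 7, enqueue [3, 6]
Visit 1, enqueue [5]
Visit 3, enqueue []
Visit 6, enqueue []
Visit 5, enqueue []

BFS order: [0, 2, 4, 7, 1, 3, 6, 5]


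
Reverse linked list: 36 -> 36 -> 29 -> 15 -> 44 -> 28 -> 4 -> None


Step 1: curr=36, set curr.next=prev(None) | reversed so far: 36
Step 2: curr=36, set curr.next=prev(36) | reversed so far: 36 -> 36
Step 3: curr=29, set curr.next=prev(36) | reversed so far: 29 -> 36 -> 36
Step 4: curr=15, set curr.next=prev(29) | reversed so far: 15 -> 29 -> 36 -> 36
Step 5: curr=44, set curr.next=prev(15) | reversed so far: 44 -> 15 -> 29 -> 36 -> 36
Step 6: curr=28, set curr.next=prev(44) | reversed so far: 28 -> 44 -> 15 -> 29 -> 36 -> 36
Step 7: curr=4, set curr.next=prev(28) | reversed so far: 4 -> 28 -> 44 -> 15 -> 29 -> 36 -> 36

4 -> 28 -> 44 -> 15 -> 29 -> 36 -> 36 -> None


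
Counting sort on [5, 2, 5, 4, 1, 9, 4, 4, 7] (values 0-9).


Input: [5, 2, 5, 4, 1, 9, 4, 4, 7]
Counts: [0, 1, 1, 0, 3, 2, 0, 1, 0, 1]

Sorted: [1, 2, 4, 4, 4, 5, 5, 7, 9]


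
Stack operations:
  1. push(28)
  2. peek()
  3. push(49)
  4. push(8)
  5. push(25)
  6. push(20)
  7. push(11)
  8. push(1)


push(28) -> [28]
peek()->28
push(49) -> [28, 49]
push(8) -> [28, 49, 8]
push(25) -> [28, 49, 8, 25]
push(20) -> [28, 49, 8, 25, 20]
push(11) -> [28, 49, 8, 25, 20, 11]
push(1) -> [28, 49, 8, 25, 20, 11, 1]

Final stack: [28, 49, 8, 25, 20, 11, 1]


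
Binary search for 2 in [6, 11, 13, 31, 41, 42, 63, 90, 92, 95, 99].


Step 1: lo=0, hi=10, mid=5, val=42
Step 2: lo=0, hi=4, mid=2, val=13
Step 3: lo=0, hi=1, mid=0, val=6

Not found


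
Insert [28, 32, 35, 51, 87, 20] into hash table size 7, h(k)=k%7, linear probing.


Insert 28: h=0 -> slot 0
Insert 32: h=4 -> slot 4
Insert 35: h=0, 1 probes -> slot 1
Insert 51: h=2 -> slot 2
Insert 87: h=3 -> slot 3
Insert 20: h=6 -> slot 6

Table: [28, 35, 51, 87, 32, None, 20]


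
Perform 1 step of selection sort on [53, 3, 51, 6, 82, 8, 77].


Initial: [53, 3, 51, 6, 82, 8, 77]
Step 1: min=3 at 1
  Swap: [3, 53, 51, 6, 82, 8, 77]

After 1 step: [3, 53, 51, 6, 82, 8, 77]


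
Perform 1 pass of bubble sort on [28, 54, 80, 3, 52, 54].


Initial: [28, 54, 80, 3, 52, 54]
Pass 1: [28, 54, 3, 52, 54, 80] (3 swaps)

After 1 pass: [28, 54, 3, 52, 54, 80]


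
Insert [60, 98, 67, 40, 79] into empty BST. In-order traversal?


Insert 60: root
Insert 98: R from 60
Insert 67: R from 60 -> L from 98
Insert 40: L from 60
Insert 79: R from 60 -> L from 98 -> R from 67

In-order: [40, 60, 67, 79, 98]


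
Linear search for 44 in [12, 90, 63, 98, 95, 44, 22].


i=0: 12!=44
i=1: 90!=44
i=2: 63!=44
i=3: 98!=44
i=4: 95!=44
i=5: 44==44 found!

Found at 5, 6 comps


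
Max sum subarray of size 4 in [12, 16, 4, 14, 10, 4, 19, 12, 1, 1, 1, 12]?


[0:4]: 46
[1:5]: 44
[2:6]: 32
[3:7]: 47
[4:8]: 45
[5:9]: 36
[6:10]: 33
[7:11]: 15
[8:12]: 15

Max: 47 at [3:7]


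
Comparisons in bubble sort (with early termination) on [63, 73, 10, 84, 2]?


Algorithm: bubble sort (with early termination)
Input: [63, 73, 10, 84, 2]
Sorted: [2, 10, 63, 73, 84]

10


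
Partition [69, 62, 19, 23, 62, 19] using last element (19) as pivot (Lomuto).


Pivot: 19
  19 <= 19: swap -> [19, 62, 69, 23, 62, 19]
Place pivot at 1: [19, 19, 69, 23, 62, 62]

Partitioned: [19, 19, 69, 23, 62, 62]


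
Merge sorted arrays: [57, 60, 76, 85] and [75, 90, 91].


Take 57 from A
Take 60 from A
Take 75 from B
Take 76 from A
Take 85 from A

Merged: [57, 60, 75, 76, 85, 90, 91]


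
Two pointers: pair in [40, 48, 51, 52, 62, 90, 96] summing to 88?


lo=0(40)+hi=6(96)=136
lo=0(40)+hi=5(90)=130
lo=0(40)+hi=4(62)=102
lo=0(40)+hi=3(52)=92
lo=0(40)+hi=2(51)=91
lo=0(40)+hi=1(48)=88

Yes: 40+48=88


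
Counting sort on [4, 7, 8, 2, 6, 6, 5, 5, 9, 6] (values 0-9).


Input: [4, 7, 8, 2, 6, 6, 5, 5, 9, 6]
Counts: [0, 0, 1, 0, 1, 2, 3, 1, 1, 1]

Sorted: [2, 4, 5, 5, 6, 6, 6, 7, 8, 9]


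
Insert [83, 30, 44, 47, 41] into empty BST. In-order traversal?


Insert 83: root
Insert 30: L from 83
Insert 44: L from 83 -> R from 30
Insert 47: L from 83 -> R from 30 -> R from 44
Insert 41: L from 83 -> R from 30 -> L from 44

In-order: [30, 41, 44, 47, 83]


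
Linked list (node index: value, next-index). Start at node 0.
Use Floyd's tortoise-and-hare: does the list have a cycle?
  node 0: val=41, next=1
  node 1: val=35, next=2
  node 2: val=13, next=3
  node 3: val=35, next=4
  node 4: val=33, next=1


Floyd's tortoise (slow, +1) and hare (fast, +2):
  init: slow=0, fast=0
  step 1: slow=1, fast=2
  step 2: slow=2, fast=4
  step 3: slow=3, fast=2
  step 4: slow=4, fast=4
  slow == fast at node 4: cycle detected

Cycle: yes


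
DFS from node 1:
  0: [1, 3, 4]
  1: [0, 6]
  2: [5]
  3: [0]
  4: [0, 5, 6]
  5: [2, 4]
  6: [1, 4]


Visit 1, push [6, 0]
Visit 0, push [4, 3]
Visit 3, push []
Visit 4, push [6, 5]
Visit 5, push [2]
Visit 2, push []
Visit 6, push []

DFS order: [1, 0, 3, 4, 5, 2, 6]


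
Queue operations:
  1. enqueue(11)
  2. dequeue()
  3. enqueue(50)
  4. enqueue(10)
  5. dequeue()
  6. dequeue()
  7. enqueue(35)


enqueue(11) -> [11]
dequeue()->11, []
enqueue(50) -> [50]
enqueue(10) -> [50, 10]
dequeue()->50, [10]
dequeue()->10, []
enqueue(35) -> [35]

Final queue: [35]


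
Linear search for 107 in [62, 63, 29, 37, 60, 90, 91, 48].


i=0: 62!=107
i=1: 63!=107
i=2: 29!=107
i=3: 37!=107
i=4: 60!=107
i=5: 90!=107
i=6: 91!=107
i=7: 48!=107

Not found, 8 comps


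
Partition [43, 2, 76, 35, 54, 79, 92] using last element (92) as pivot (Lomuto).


Pivot: 92
  43 <= 92: advance i (no swap)
  2 <= 92: advance i (no swap)
  76 <= 92: advance i (no swap)
  35 <= 92: advance i (no swap)
  54 <= 92: advance i (no swap)
  79 <= 92: advance i (no swap)
Place pivot at 6: [43, 2, 76, 35, 54, 79, 92]

Partitioned: [43, 2, 76, 35, 54, 79, 92]


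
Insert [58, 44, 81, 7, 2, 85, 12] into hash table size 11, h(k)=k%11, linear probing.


Insert 58: h=3 -> slot 3
Insert 44: h=0 -> slot 0
Insert 81: h=4 -> slot 4
Insert 7: h=7 -> slot 7
Insert 2: h=2 -> slot 2
Insert 85: h=8 -> slot 8
Insert 12: h=1 -> slot 1

Table: [44, 12, 2, 58, 81, None, None, 7, 85, None, None]


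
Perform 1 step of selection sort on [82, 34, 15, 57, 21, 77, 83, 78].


Initial: [82, 34, 15, 57, 21, 77, 83, 78]
Step 1: min=15 at 2
  Swap: [15, 34, 82, 57, 21, 77, 83, 78]

After 1 step: [15, 34, 82, 57, 21, 77, 83, 78]


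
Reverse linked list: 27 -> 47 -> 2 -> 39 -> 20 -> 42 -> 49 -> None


Step 1: curr=27, set curr.next=prev(None) | reversed so far: 27
Step 2: curr=47, set curr.next=prev(27) | reversed so far: 47 -> 27
Step 3: curr=2, set curr.next=prev(47) | reversed so far: 2 -> 47 -> 27
Step 4: curr=39, set curr.next=prev(2) | reversed so far: 39 -> 2 -> 47 -> 27
Step 5: curr=20, set curr.next=prev(39) | reversed so far: 20 -> 39 -> 2 -> 47 -> 27
Step 6: curr=42, set curr.next=prev(20) | reversed so far: 42 -> 20 -> 39 -> 2 -> 47 -> 27
Step 7: curr=49, set curr.next=prev(42) | reversed so far: 49 -> 42 -> 20 -> 39 -> 2 -> 47 -> 27

49 -> 42 -> 20 -> 39 -> 2 -> 47 -> 27 -> None


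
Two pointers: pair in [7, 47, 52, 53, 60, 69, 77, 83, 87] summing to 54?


lo=0(7)+hi=8(87)=94
lo=0(7)+hi=7(83)=90
lo=0(7)+hi=6(77)=84
lo=0(7)+hi=5(69)=76
lo=0(7)+hi=4(60)=67
lo=0(7)+hi=3(53)=60
lo=0(7)+hi=2(52)=59
lo=0(7)+hi=1(47)=54

Yes: 7+47=54


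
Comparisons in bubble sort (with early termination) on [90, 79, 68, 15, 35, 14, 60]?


Algorithm: bubble sort (with early termination)
Input: [90, 79, 68, 15, 35, 14, 60]
Sorted: [14, 15, 35, 60, 68, 79, 90]

21


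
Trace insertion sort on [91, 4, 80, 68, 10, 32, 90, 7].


Initial: [91, 4, 80, 68, 10, 32, 90, 7]
Insert 4: [4, 91, 80, 68, 10, 32, 90, 7]
Insert 80: [4, 80, 91, 68, 10, 32, 90, 7]
Insert 68: [4, 68, 80, 91, 10, 32, 90, 7]
Insert 10: [4, 10, 68, 80, 91, 32, 90, 7]
Insert 32: [4, 10, 32, 68, 80, 91, 90, 7]
Insert 90: [4, 10, 32, 68, 80, 90, 91, 7]
Insert 7: [4, 7, 10, 32, 68, 80, 90, 91]

Sorted: [4, 7, 10, 32, 68, 80, 90, 91]


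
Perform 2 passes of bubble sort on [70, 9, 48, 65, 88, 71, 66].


Initial: [70, 9, 48, 65, 88, 71, 66]
Pass 1: [9, 48, 65, 70, 71, 66, 88] (5 swaps)
Pass 2: [9, 48, 65, 70, 66, 71, 88] (1 swaps)

After 2 passes: [9, 48, 65, 70, 66, 71, 88]


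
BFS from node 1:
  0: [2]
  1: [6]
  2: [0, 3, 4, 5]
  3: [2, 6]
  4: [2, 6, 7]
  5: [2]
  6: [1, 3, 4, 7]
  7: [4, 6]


Visit 1, enqueue [6]
Visit 6, enqueue [3, 4, 7]
Visit 3, enqueue [2]
Visit 4, enqueue []
Visit 7, enqueue []
Visit 2, enqueue [0, 5]
Visit 0, enqueue []
Visit 5, enqueue []

BFS order: [1, 6, 3, 4, 7, 2, 0, 5]


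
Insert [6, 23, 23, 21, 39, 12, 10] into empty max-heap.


Insert 6: [6]
Insert 23: [23, 6]
Insert 23: [23, 6, 23]
Insert 21: [23, 21, 23, 6]
Insert 39: [39, 23, 23, 6, 21]
Insert 12: [39, 23, 23, 6, 21, 12]
Insert 10: [39, 23, 23, 6, 21, 12, 10]

Final heap: [39, 23, 23, 6, 21, 12, 10]


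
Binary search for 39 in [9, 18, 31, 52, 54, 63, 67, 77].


Step 1: lo=0, hi=7, mid=3, val=52
Step 2: lo=0, hi=2, mid=1, val=18
Step 3: lo=2, hi=2, mid=2, val=31

Not found


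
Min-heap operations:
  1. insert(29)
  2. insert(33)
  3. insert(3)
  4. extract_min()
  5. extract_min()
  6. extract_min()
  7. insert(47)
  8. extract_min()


insert(29) -> [29]
insert(33) -> [29, 33]
insert(3) -> [3, 33, 29]
extract_min()->3, [29, 33]
extract_min()->29, [33]
extract_min()->33, []
insert(47) -> [47]
extract_min()->47, []

Final heap: []


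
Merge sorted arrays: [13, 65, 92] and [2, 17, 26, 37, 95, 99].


Take 2 from B
Take 13 from A
Take 17 from B
Take 26 from B
Take 37 from B
Take 65 from A
Take 92 from A

Merged: [2, 13, 17, 26, 37, 65, 92, 95, 99]


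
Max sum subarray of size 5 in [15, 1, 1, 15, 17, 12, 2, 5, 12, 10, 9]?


[0:5]: 49
[1:6]: 46
[2:7]: 47
[3:8]: 51
[4:9]: 48
[5:10]: 41
[6:11]: 38

Max: 51 at [3:8]


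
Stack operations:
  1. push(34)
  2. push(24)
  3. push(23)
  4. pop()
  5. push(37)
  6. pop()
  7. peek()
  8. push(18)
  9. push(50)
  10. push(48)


push(34) -> [34]
push(24) -> [34, 24]
push(23) -> [34, 24, 23]
pop()->23, [34, 24]
push(37) -> [34, 24, 37]
pop()->37, [34, 24]
peek()->24
push(18) -> [34, 24, 18]
push(50) -> [34, 24, 18, 50]
push(48) -> [34, 24, 18, 50, 48]

Final stack: [34, 24, 18, 50, 48]


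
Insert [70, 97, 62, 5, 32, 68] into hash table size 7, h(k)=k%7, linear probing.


Insert 70: h=0 -> slot 0
Insert 97: h=6 -> slot 6
Insert 62: h=6, 2 probes -> slot 1
Insert 5: h=5 -> slot 5
Insert 32: h=4 -> slot 4
Insert 68: h=5, 4 probes -> slot 2

Table: [70, 62, 68, None, 32, 5, 97]


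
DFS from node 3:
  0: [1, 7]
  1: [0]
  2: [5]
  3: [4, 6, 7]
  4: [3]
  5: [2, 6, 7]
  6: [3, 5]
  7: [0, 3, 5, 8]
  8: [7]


Visit 3, push [7, 6, 4]
Visit 4, push []
Visit 6, push [5]
Visit 5, push [7, 2]
Visit 2, push []
Visit 7, push [8, 0]
Visit 0, push [1]
Visit 1, push []
Visit 8, push []

DFS order: [3, 4, 6, 5, 2, 7, 0, 1, 8]


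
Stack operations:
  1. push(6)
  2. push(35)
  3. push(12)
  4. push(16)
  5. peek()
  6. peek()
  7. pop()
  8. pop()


push(6) -> [6]
push(35) -> [6, 35]
push(12) -> [6, 35, 12]
push(16) -> [6, 35, 12, 16]
peek()->16
peek()->16
pop()->16, [6, 35, 12]
pop()->12, [6, 35]

Final stack: [6, 35]


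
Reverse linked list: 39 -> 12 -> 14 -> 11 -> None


Step 1: curr=39, set curr.next=prev(None) | reversed so far: 39
Step 2: curr=12, set curr.next=prev(39) | reversed so far: 12 -> 39
Step 3: curr=14, set curr.next=prev(12) | reversed so far: 14 -> 12 -> 39
Step 4: curr=11, set curr.next=prev(14) | reversed so far: 11 -> 14 -> 12 -> 39

11 -> 14 -> 12 -> 39 -> None


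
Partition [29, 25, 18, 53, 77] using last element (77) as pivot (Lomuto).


Pivot: 77
  29 <= 77: advance i (no swap)
  25 <= 77: advance i (no swap)
  18 <= 77: advance i (no swap)
  53 <= 77: advance i (no swap)
Place pivot at 4: [29, 25, 18, 53, 77]

Partitioned: [29, 25, 18, 53, 77]


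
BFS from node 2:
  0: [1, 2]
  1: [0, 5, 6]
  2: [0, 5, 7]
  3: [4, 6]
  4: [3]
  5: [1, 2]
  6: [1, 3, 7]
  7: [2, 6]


Visit 2, enqueue [0, 5, 7]
Visit 0, enqueue [1]
Visit 5, enqueue []
Visit 7, enqueue [6]
Visit 1, enqueue []
Visit 6, enqueue [3]
Visit 3, enqueue [4]
Visit 4, enqueue []

BFS order: [2, 0, 5, 7, 1, 6, 3, 4]


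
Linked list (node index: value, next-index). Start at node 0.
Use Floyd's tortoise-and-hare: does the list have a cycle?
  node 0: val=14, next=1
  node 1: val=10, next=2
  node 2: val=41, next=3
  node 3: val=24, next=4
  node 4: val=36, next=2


Floyd's tortoise (slow, +1) and hare (fast, +2):
  init: slow=0, fast=0
  step 1: slow=1, fast=2
  step 2: slow=2, fast=4
  step 3: slow=3, fast=3
  slow == fast at node 3: cycle detected

Cycle: yes


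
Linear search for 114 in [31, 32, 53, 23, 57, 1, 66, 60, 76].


i=0: 31!=114
i=1: 32!=114
i=2: 53!=114
i=3: 23!=114
i=4: 57!=114
i=5: 1!=114
i=6: 66!=114
i=7: 60!=114
i=8: 76!=114

Not found, 9 comps


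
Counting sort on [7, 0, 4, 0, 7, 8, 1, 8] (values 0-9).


Input: [7, 0, 4, 0, 7, 8, 1, 8]
Counts: [2, 1, 0, 0, 1, 0, 0, 2, 2, 0]

Sorted: [0, 0, 1, 4, 7, 7, 8, 8]


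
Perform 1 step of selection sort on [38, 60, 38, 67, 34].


Initial: [38, 60, 38, 67, 34]
Step 1: min=34 at 4
  Swap: [34, 60, 38, 67, 38]

After 1 step: [34, 60, 38, 67, 38]


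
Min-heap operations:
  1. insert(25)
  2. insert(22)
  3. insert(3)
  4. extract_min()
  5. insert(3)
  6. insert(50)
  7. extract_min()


insert(25) -> [25]
insert(22) -> [22, 25]
insert(3) -> [3, 25, 22]
extract_min()->3, [22, 25]
insert(3) -> [3, 25, 22]
insert(50) -> [3, 25, 22, 50]
extract_min()->3, [22, 25, 50]

Final heap: [22, 25, 50]


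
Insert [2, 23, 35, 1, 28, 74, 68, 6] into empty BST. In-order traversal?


Insert 2: root
Insert 23: R from 2
Insert 35: R from 2 -> R from 23
Insert 1: L from 2
Insert 28: R from 2 -> R from 23 -> L from 35
Insert 74: R from 2 -> R from 23 -> R from 35
Insert 68: R from 2 -> R from 23 -> R from 35 -> L from 74
Insert 6: R from 2 -> L from 23

In-order: [1, 2, 6, 23, 28, 35, 68, 74]


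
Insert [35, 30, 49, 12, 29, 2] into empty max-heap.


Insert 35: [35]
Insert 30: [35, 30]
Insert 49: [49, 30, 35]
Insert 12: [49, 30, 35, 12]
Insert 29: [49, 30, 35, 12, 29]
Insert 2: [49, 30, 35, 12, 29, 2]

Final heap: [49, 30, 35, 12, 29, 2]


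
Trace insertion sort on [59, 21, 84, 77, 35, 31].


Initial: [59, 21, 84, 77, 35, 31]
Insert 21: [21, 59, 84, 77, 35, 31]
Insert 84: [21, 59, 84, 77, 35, 31]
Insert 77: [21, 59, 77, 84, 35, 31]
Insert 35: [21, 35, 59, 77, 84, 31]
Insert 31: [21, 31, 35, 59, 77, 84]

Sorted: [21, 31, 35, 59, 77, 84]


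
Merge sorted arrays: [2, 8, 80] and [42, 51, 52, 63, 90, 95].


Take 2 from A
Take 8 from A
Take 42 from B
Take 51 from B
Take 52 from B
Take 63 from B
Take 80 from A

Merged: [2, 8, 42, 51, 52, 63, 80, 90, 95]


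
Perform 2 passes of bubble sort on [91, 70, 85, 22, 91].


Initial: [91, 70, 85, 22, 91]
Pass 1: [70, 85, 22, 91, 91] (3 swaps)
Pass 2: [70, 22, 85, 91, 91] (1 swaps)

After 2 passes: [70, 22, 85, 91, 91]


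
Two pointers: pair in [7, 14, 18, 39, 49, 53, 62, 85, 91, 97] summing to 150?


lo=0(7)+hi=9(97)=104
lo=1(14)+hi=9(97)=111
lo=2(18)+hi=9(97)=115
lo=3(39)+hi=9(97)=136
lo=4(49)+hi=9(97)=146
lo=5(53)+hi=9(97)=150

Yes: 53+97=150


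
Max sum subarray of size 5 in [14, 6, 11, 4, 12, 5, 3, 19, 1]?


[0:5]: 47
[1:6]: 38
[2:7]: 35
[3:8]: 43
[4:9]: 40

Max: 47 at [0:5]


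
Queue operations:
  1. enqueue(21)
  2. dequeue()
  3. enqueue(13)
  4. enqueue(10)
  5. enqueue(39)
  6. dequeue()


enqueue(21) -> [21]
dequeue()->21, []
enqueue(13) -> [13]
enqueue(10) -> [13, 10]
enqueue(39) -> [13, 10, 39]
dequeue()->13, [10, 39]

Final queue: [10, 39]


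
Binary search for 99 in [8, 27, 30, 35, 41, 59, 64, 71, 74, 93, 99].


Step 1: lo=0, hi=10, mid=5, val=59
Step 2: lo=6, hi=10, mid=8, val=74
Step 3: lo=9, hi=10, mid=9, val=93
Step 4: lo=10, hi=10, mid=10, val=99

Found at index 10


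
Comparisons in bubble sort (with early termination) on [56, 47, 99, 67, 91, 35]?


Algorithm: bubble sort (with early termination)
Input: [56, 47, 99, 67, 91, 35]
Sorted: [35, 47, 56, 67, 91, 99]

15


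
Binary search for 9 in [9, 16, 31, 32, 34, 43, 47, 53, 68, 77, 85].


Step 1: lo=0, hi=10, mid=5, val=43
Step 2: lo=0, hi=4, mid=2, val=31
Step 3: lo=0, hi=1, mid=0, val=9

Found at index 0


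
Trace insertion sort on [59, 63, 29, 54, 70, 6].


Initial: [59, 63, 29, 54, 70, 6]
Insert 63: [59, 63, 29, 54, 70, 6]
Insert 29: [29, 59, 63, 54, 70, 6]
Insert 54: [29, 54, 59, 63, 70, 6]
Insert 70: [29, 54, 59, 63, 70, 6]
Insert 6: [6, 29, 54, 59, 63, 70]

Sorted: [6, 29, 54, 59, 63, 70]


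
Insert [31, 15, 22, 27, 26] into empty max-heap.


Insert 31: [31]
Insert 15: [31, 15]
Insert 22: [31, 15, 22]
Insert 27: [31, 27, 22, 15]
Insert 26: [31, 27, 22, 15, 26]

Final heap: [31, 27, 22, 15, 26]


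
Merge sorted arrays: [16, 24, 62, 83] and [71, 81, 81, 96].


Take 16 from A
Take 24 from A
Take 62 from A
Take 71 from B
Take 81 from B
Take 81 from B
Take 83 from A

Merged: [16, 24, 62, 71, 81, 81, 83, 96]
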